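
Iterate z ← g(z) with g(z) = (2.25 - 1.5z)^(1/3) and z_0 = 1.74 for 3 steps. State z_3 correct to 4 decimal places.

0.2348

z_1 = g(1.740000) = -0.711379
z_2 = g(-0.711379) = 1.491368
z_3 = g(1.491368) = 0.234820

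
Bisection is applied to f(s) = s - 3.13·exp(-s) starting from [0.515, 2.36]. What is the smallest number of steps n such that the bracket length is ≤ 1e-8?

28

Initial width b − a = 2.36 − 0.515 = 1.845000.
After n steps the width is (b−a)/2^n; need (b−a)/2^n ≤ 1e-8.
So n ≥ log₂(1.845000/1e-8) = log₂(184500000.0000) ≈ 27.4590.
Hence n = 28.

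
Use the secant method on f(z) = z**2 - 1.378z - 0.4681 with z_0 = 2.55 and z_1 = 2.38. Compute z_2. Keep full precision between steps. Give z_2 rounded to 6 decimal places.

f(z_0) = 2.520500, f(z_1) = 1.916660
z_2 = 2.380000 - (1.916660)·(2.380000 - 2.550000)/(1.916660 - (2.520500)) = 1.840400; f(z_2) = 0.382900

1.840400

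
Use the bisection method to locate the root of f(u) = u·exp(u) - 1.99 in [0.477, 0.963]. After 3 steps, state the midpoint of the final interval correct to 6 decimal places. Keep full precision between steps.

f(0.477000) = -1.221442, f(0.963000) = 0.532620 (opposite signs)
step 1: m = 0.720000, f(m) = -0.510808 < 0 → root in [0.720000, 0.963000]
step 2: m = 0.841500, f(m) = -0.037851 < 0 → root in [0.841500, 0.963000]
step 3: m = 0.902250, f(m) = 0.234176 > 0 → root in [0.841500, 0.902250]
Midpoint of [0.841500, 0.902250] = 0.871875

0.871875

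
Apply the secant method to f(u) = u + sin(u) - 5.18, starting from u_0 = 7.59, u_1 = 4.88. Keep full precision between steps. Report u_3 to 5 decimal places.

5.73536

f(u_0) = 3.375359, f(u_1) = -1.285986
u_2 = 4.880000 - (-1.285986)·(4.880000 - 7.590000)/(-1.285986 - (3.375359)) = 5.627643; f(u_2) = -0.161946
u_3 = 5.627643 - (-0.161946)·(5.627643 - 4.880000)/(-0.161946 - (-1.285986)) = 5.735360; f(u_3) = 0.034528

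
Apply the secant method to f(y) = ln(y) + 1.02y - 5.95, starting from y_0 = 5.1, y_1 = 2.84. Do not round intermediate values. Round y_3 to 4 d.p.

Secant update: y_(k+1) = y_k − f(y_k)·(y_k − y_(k-1))/(f(y_k) − f(y_(k-1))).
f(y_0) = 0.881241, f(y_1) = -2.009396
y_2 = 2.840000 - (-2.009396)·(2.840000 - 5.100000)/(-2.009396 - (0.881241)) = 4.411016; f(y_2) = 0.033341
y_3 = 4.411016 - (0.033341)·(4.411016 - 2.840000)/(0.033341 - (-2.009396)) = 4.385374; f(y_3) = 0.001356

4.3854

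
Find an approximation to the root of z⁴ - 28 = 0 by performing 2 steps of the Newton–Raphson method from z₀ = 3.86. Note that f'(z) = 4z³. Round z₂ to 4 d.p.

2.5175

z_0 = 3.860000: f = 193.998080, f' = 230.049824 → z_1 = 3.860000 - (193.998080)/(230.049824) = 3.016713
z_1 = 3.016713: f = 54.820118, f' = 109.815053 → z_2 = 3.016713 - (54.820118)/(109.815053) = 2.517509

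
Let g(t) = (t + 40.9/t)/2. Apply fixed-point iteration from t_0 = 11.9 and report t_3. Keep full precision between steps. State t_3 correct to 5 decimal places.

6.39617

t_1 = g(11.900000) = 7.668487
t_2 = g(7.668487) = 6.501002
t_3 = g(6.501002) = 6.396170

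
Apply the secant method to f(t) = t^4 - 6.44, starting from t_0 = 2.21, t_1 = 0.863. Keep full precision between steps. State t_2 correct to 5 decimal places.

1.20324

f(t_0) = 17.414433, f(t_1) = -5.885319
t_2 = 0.863000 - (-5.885319)·(0.863000 - 2.210000)/(-5.885319 - (17.414433)) = 1.203241; f(t_2) = -4.343909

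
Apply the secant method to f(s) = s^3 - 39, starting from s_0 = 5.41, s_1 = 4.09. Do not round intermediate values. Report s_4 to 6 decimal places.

3.394628

Secant update: s_(k+1) = s_k − f(s_k)·(s_k − s_(k-1))/(f(s_k) − f(s_(k-1))).
f(s_0) = 119.340421, f(s_1) = 29.417929
s_2 = 4.090000 - (29.417929)·(4.090000 - 5.410000)/(29.417929 - (119.340421)) = 3.658165; f(s_2) = 9.954196
s_3 = 3.658165 - (9.954196)·(3.658165 - 4.090000)/(9.954196 - (29.417929)) = 3.437315; f(s_3) = 1.612338
s_4 = 3.437315 - (1.612338)·(3.437315 - 3.658165)/(1.612338 - (9.954196)) = 3.394628; f(s_4) = 0.118008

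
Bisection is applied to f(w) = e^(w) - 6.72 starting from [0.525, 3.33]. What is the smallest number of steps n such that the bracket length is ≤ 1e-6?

Initial width b − a = 3.33 − 0.525 = 2.805000.
After n steps the width is (b−a)/2^n; need (b−a)/2^n ≤ 1e-6.
So n ≥ log₂(2.805000/1e-6) = log₂(2805000.0000) ≈ 21.4196.
Hence n = 22.

22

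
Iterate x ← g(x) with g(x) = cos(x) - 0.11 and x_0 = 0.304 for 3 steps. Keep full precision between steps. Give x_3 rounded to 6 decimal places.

x_1 = g(0.304000) = 0.844147
x_2 = g(0.844147) = 0.554369
x_3 = g(0.554369) = 0.740233

0.740233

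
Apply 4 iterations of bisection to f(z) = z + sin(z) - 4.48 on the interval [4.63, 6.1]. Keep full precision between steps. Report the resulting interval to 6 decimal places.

f(4.630000) = -0.846608, f(6.100000) = 1.437837 (opposite signs)
step 1: m = 5.365000, f(m) = 0.090499 > 0 → root in [4.630000, 5.365000]
step 2: m = 4.997500, f(m) = -0.442130 < 0 → root in [4.997500, 5.365000]
step 3: m = 5.181250, f(m) = -0.190834 < 0 → root in [5.181250, 5.365000]
step 4: m = 5.273125, f(m) = -0.053739 < 0 → root in [5.273125, 5.365000]

[5.273125, 5.365000]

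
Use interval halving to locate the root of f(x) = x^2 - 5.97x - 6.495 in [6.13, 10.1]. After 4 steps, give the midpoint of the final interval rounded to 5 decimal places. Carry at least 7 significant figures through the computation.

f(6.130000) = -5.514200, f(10.100000) = 35.218000 (opposite signs)
step 1: m = 8.115000, f(m) = 10.911675 > 0 → root in [6.130000, 8.115000]
step 2: m = 7.122500, f(m) = 1.713681 > 0 → root in [6.130000, 7.122500]
step 3: m = 6.626250, f(m) = -2.146523 < 0 → root in [6.626250, 7.122500]
step 4: m = 6.874375, f(m) = -0.277987 < 0 → root in [6.874375, 7.122500]
Midpoint of [6.874375, 7.122500] = 6.998438

6.99844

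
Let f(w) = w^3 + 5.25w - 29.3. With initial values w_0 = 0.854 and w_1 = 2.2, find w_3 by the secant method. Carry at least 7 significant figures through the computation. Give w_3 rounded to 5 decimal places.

f(w_0) = -24.193664, f(w_1) = -7.102000
w_2 = 2.200000 - (-7.102000)·(2.200000 - 0.854000)/(-7.102000 - (-24.193664)) = 2.759296; f(w_2) = 6.194784
w_3 = 2.759296 - (6.194784)·(2.759296 - 2.200000)/(6.194784 - (-7.102000)) = 2.498728; f(w_3) = -0.580524

2.49873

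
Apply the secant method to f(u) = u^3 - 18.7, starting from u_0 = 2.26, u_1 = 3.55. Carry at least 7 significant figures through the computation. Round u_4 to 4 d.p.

2.6558

Secant update: u_(k+1) = u_k − f(u_k)·(u_k − u_(k-1))/(f(u_k) − f(u_(k-1))).
f(u_0) = -7.156824, f(u_1) = 26.038875
u_2 = 3.550000 - (26.038875)·(3.550000 - 2.260000)/(26.038875 - (-7.156824)) = 2.538117; f(u_2) = -2.349345
u_3 = 2.538117 - (-2.349345)·(2.538117 - 3.550000)/(-2.349345 - (26.038875)) = 2.621859; f(u_3) = -0.676971
u_4 = 2.621859 - (-0.676971)·(2.621859 - 2.538117)/(-0.676971 - (-2.349345)) = 2.655757; f(u_4) = 0.031167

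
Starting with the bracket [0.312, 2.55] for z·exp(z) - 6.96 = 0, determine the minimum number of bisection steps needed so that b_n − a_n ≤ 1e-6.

22

Initial width b − a = 2.55 − 0.312 = 2.238000.
After n steps the width is (b−a)/2^n; need (b−a)/2^n ≤ 1e-6.
So n ≥ log₂(2.238000/1e-6) = log₂(2238000.0000) ≈ 21.0938.
Hence n = 22.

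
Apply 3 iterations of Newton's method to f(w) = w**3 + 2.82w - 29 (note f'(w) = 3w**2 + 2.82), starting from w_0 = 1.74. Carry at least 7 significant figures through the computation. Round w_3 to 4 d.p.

2.7695

w_0 = 1.740000: f = -18.825176, f' = 11.902800 → w_1 = 1.740000 - (-18.825176)/(11.902800) = 3.321575
w_1 = 3.321575: f = 17.013330, f' = 35.918590 → w_2 = 3.321575 - (17.013330)/(35.918590) = 2.847912
w_2 = 2.847912: f = 2.129389, f' = 27.151804 → w_3 = 2.847912 - (2.129389)/(27.151804) = 2.769486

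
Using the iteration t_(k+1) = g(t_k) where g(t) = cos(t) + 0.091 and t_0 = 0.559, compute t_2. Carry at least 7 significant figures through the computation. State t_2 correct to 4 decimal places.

0.6818

t_1 = g(0.559000) = 0.938786
t_2 = g(0.938786) = 0.681768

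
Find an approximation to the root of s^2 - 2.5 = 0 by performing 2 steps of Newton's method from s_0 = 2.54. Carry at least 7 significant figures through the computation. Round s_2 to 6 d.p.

1.590433

f'(s) = 2s
s_0 = 2.540000: f = 3.951600, f' = 5.080000 → s_1 = 2.540000 - (3.951600)/(5.080000) = 1.762126
s_1 = 1.762126: f = 0.605088, f' = 3.524252 → s_2 = 1.762126 - (0.605088)/(3.524252) = 1.590433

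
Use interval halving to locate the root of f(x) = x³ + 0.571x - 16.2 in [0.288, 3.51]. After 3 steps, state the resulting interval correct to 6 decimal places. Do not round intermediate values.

f(0.288000) = -16.011664, f(3.510000) = 29.047761 (opposite signs)
step 1: m = 1.899000, f(m) = -8.267495 < 0 → root in [1.899000, 3.510000]
step 2: m = 2.704500, f(m) = 5.125849 > 0 → root in [1.899000, 2.704500]
step 3: m = 2.301750, f(m) = -2.690907 < 0 → root in [2.301750, 2.704500]

[2.301750, 2.704500]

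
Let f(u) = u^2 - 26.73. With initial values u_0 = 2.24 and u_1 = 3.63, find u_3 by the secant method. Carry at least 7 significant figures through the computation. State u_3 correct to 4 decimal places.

f(u_0) = -21.712400, f(u_1) = -13.553100
u_2 = 3.630000 - (-13.553100)·(3.630000 - 2.240000)/(-13.553100 - (-21.712400)) = 5.938876; f(u_2) = 8.540244
u_3 = 5.938876 - (8.540244)·(5.938876 - 3.630000)/(8.540244 - (-13.553100)) = 5.046373; f(u_3) = -1.264116

5.0464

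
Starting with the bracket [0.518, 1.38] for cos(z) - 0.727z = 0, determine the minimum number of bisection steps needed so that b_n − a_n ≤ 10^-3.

10

Initial width b − a = 1.38 − 0.518 = 0.862000.
After n steps the width is (b−a)/2^n; need (b−a)/2^n ≤ 10^-3.
So n ≥ log₂(0.862000/10^-3) = log₂(862.0000) ≈ 9.7515.
Hence n = 10.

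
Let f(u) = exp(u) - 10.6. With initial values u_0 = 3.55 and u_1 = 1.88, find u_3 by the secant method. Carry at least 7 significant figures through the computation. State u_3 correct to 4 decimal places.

2.4266

f(u_0) = 24.213317, f(u_1) = -4.046495
u_2 = 1.880000 - (-4.046495)·(1.880000 - 3.550000)/(-4.046495 - (24.213317)) = 2.119126; f(u_2) = -2.276143
u_3 = 2.119126 - (-2.276143)·(2.119126 - 1.880000)/(-2.276143 - (-4.046495)) = 2.426570; f(u_3) = 0.719986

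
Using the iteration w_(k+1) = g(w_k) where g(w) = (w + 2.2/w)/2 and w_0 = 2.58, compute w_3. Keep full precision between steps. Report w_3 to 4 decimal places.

1.4833

w_1 = g(2.580000) = 1.716357
w_2 = g(1.716357) = 1.499071
w_3 = g(1.499071) = 1.483323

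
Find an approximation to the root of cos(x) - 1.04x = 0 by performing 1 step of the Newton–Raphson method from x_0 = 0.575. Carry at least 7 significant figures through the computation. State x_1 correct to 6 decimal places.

0.727284

f'(x) = -sin(x) - 1.04
x_0 = 0.575000: f = 0.241192, f' = -1.583835 → x_1 = 0.575000 - (0.241192)/(-1.583835) = 0.727284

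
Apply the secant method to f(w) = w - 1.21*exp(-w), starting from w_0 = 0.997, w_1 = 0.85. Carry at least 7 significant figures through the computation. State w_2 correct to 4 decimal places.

Secant update: w_(k+1) = w_k − f(w_k)·(w_k − w_(k-1))/(f(w_k) − f(w_(k-1))).
f(w_0) = 0.550528, f(w_1) = 0.332828
w_2 = 0.850000 - (0.332828)·(0.850000 - 0.997000)/(0.332828 - (0.550528)) = 0.625261; f(w_2) = -0.022236

0.6253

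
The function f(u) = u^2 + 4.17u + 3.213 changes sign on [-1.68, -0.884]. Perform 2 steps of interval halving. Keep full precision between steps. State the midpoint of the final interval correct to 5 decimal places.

f(-1.680000) = -0.970200, f(-0.884000) = 0.308176 (opposite signs)
step 1: m = -1.282000, f(m) = -0.489416 < 0 → root in [-1.282000, -0.884000]
step 2: m = -1.083000, f(m) = -0.130221 < 0 → root in [-1.083000, -0.884000]
Midpoint of [-1.083000, -0.884000] = -0.983500

-0.98350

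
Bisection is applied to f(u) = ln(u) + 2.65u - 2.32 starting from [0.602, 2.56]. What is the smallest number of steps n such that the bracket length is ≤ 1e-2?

Initial width b − a = 2.56 − 0.602 = 1.958000.
After n steps the width is (b−a)/2^n; need (b−a)/2^n ≤ 1e-2.
So n ≥ log₂(1.958000/1e-2) = log₂(195.8000) ≈ 7.6132.
Hence n = 8.

8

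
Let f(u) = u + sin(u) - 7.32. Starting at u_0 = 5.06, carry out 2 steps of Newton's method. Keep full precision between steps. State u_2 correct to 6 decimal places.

6.698099

f'(u) = 1 + cos(u)
u_0 = 5.060000: f = -3.200189, f' = 1.340653 → u_1 = 5.060000 - (-3.200189)/(1.340653) = 7.447038
u_1 = 7.447038: f = 1.045373, f' = 1.395804 → u_2 = 7.447038 - (1.045373)/(1.395804) = 6.698099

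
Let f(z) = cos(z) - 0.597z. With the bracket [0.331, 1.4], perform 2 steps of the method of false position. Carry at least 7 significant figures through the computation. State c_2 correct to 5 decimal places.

f(0.331000) = 0.748111, f(1.400000) = -0.665833
step 1: c = 0.896603, f(c) = 0.088996 > 0 → new bracket [0.896603, 1.400000]
step 2: c = 0.955954, f(c) = 0.006125 > 0 → new bracket [0.955954, 1.400000]

0.95595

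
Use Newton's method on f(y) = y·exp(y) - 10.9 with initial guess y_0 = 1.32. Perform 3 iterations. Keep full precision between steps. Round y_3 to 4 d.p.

f'(y) = (y + 1)·exp(y)
y_0 = 1.320000: f = -5.958684, f' = 8.684738 → y_1 = 1.320000 - (-5.958684)/(8.684738) = 2.006110
y_1 = 2.006110: f = 4.014103, f' = 22.348443 → y_2 = 2.006110 - (4.014103)/(22.348443) = 1.826495
y_2 = 1.826495: f = 0.446331, f' = 17.558409 → y_3 = 1.826495 - (0.446331)/(17.558409) = 1.801076

1.8011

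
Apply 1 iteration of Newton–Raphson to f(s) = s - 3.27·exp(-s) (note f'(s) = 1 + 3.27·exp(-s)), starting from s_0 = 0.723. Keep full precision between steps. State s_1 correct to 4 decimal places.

1.0570

s_0 = 0.723000: f = -0.863912, f' = 2.586912 → s_1 = 0.723000 - (-0.863912)/(2.586912) = 1.056955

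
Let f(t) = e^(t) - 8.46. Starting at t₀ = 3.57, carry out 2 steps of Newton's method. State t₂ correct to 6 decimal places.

Newton update: t ← t − f(t)/f'(t).
f'(t) = e^(t)
t_0 = 3.570000: f = 27.056593, f' = 35.516593 → t_1 = 3.570000 - (27.056593)/(35.516593) = 2.808199
t_1 = 2.808199: f = 8.120023, f' = 16.580023 → t_2 = 2.808199 - (8.120023)/(16.580023) = 2.318451

2.318451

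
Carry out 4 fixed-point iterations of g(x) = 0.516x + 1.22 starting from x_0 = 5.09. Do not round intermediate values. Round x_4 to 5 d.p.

2.70281

x_1 = g(5.090000) = 3.846440
x_2 = g(3.846440) = 3.204763
x_3 = g(3.204763) = 2.873658
x_4 = g(2.873658) = 2.702807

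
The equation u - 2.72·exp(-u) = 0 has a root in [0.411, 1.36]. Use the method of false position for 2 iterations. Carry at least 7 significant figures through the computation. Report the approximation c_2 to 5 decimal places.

False-position update: c = (a·f(b) − b·f(a))/(f(b) − f(a)); replace the endpoint whose sign matches f(c).
f(0.411000) = -1.392324, f(1.360000) = 0.661883
step 1: c = 1.054224, f(c) = 0.106406 > 0 → new bracket [0.411000, 1.054224]
step 2: c = 1.008557, f(c) = 0.016451 > 0 → new bracket [0.411000, 1.008557]

1.00856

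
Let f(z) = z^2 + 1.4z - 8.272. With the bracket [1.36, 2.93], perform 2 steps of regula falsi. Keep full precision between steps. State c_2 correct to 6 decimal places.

f(1.360000) = -4.518400, f(2.930000) = 4.414900
step 1: c = 2.154095, f(c) = -0.616142 < 0 → new bracket [2.154095, 2.930000]
step 2: c = 2.249119, f(c) = -0.064700 < 0 → new bracket [2.249119, 2.930000]

2.249119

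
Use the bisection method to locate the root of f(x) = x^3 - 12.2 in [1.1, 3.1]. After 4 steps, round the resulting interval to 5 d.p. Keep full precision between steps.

[2.22500, 2.35000]

f(1.100000) = -10.869000, f(3.100000) = 17.591000 (opposite signs)
step 1: m = 2.100000, f(m) = -2.939000 < 0 → root in [2.100000, 3.100000]
step 2: m = 2.600000, f(m) = 5.376000 > 0 → root in [2.100000, 2.600000]
step 3: m = 2.350000, f(m) = 0.777875 > 0 → root in [2.100000, 2.350000]
step 4: m = 2.225000, f(m) = -1.184859 < 0 → root in [2.225000, 2.350000]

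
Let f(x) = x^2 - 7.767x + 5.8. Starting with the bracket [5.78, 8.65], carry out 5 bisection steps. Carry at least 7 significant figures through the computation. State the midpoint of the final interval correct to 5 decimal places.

f(5.780000) = -5.684860, f(8.650000) = 13.437950 (opposite signs)
step 1: m = 7.215000, f(m) = 1.817320 > 0 → root in [5.780000, 7.215000]
step 2: m = 6.497500, f(m) = -2.448576 < 0 → root in [6.497500, 7.215000]
step 3: m = 6.856250, f(m) = -0.444330 < 0 → root in [6.856250, 7.215000]
step 4: m = 7.035625, f(m) = 0.654320 > 0 → root in [6.856250, 7.035625]
step 5: m = 6.945937, f(m) = 0.096951 > 0 → root in [6.856250, 6.945937]
Midpoint of [6.856250, 6.945937] = 6.901094

6.90109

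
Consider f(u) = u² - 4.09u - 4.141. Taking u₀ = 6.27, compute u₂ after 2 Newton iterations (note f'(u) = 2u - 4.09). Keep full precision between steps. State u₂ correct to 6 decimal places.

4.937255

u_0 = 6.270000: f = 9.527600, f' = 8.450000 → u_1 = 6.270000 - (9.527600)/(8.450000) = 5.142473
u_1 = 5.142473: f = 1.271316, f' = 6.194947 → u_2 = 5.142473 - (1.271316)/(6.194947) = 4.937255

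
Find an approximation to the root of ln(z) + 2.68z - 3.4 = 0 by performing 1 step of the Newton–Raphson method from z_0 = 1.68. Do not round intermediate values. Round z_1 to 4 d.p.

f'(z) = 1/z + 2.68
z_0 = 1.680000: f = 1.621194, f' = 3.275238 → z_1 = 1.680000 - (1.621194)/(3.275238) = 1.185015

1.1850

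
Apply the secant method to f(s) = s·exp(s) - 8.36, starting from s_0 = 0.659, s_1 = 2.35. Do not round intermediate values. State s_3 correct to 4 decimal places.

f(s_0) = -7.086246, f(s_1) = 16.281089
s_2 = 2.350000 - (16.281089)·(2.350000 - 0.659000)/(16.281089 - (-7.086246)) = 1.171803; f(s_2) = -4.577645
s_3 = 1.171803 - (-4.577645)·(1.171803 - 2.350000)/(-4.577645 - (16.281089)) = 1.430369; f(s_3) = -2.380707

1.4304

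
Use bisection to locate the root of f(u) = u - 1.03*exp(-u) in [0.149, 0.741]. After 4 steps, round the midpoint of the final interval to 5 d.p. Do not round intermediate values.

0.57450

f(0.149000) = -0.738416, f(0.741000) = 0.250064 (opposite signs)
step 1: m = 0.445000, f(m) = -0.215049 < 0 → root in [0.445000, 0.741000]
step 2: m = 0.593000, f(m) = 0.023753 > 0 → root in [0.445000, 0.593000]
step 3: m = 0.519000, f(m) = -0.093969 < 0 → root in [0.519000, 0.593000]
step 4: m = 0.556000, f(m) = -0.034703 < 0 → root in [0.556000, 0.593000]
Midpoint of [0.556000, 0.593000] = 0.574500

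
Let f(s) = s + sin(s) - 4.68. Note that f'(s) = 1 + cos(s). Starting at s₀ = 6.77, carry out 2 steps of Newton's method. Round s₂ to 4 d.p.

s_0 = 6.770000: f = 2.557813, f' = 1.883827 → s_1 = 6.770000 - (2.557813)/(1.883827) = 5.412225
s_1 = 5.412225: f = -0.032722, f' = 1.644093 → s_2 = 5.412225 - (-0.032722)/(1.644093) = 5.432128

5.4321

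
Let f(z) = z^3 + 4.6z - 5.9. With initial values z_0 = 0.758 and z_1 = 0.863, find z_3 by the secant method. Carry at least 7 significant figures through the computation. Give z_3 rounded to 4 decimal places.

1.0375

f(z_0) = -1.977680, f(z_1) = -1.287464
z_2 = 0.863000 - (-1.287464)·(0.863000 - 0.758000)/(-1.287464 - (-1.977680)) = 1.058857; f(z_2) = 0.157911
z_3 = 1.058857 - (0.157911)·(1.058857 - 0.863000)/(0.157911 - (-1.287464)) = 1.037459; f(z_3) = -0.011047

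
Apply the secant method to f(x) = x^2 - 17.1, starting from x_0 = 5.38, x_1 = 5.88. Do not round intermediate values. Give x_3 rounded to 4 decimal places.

f(x_0) = 11.844400, f(x_1) = 17.474400
x_2 = 5.880000 - (17.474400)·(5.880000 - 5.380000)/(17.474400 - (11.844400)) = 4.328099; f(x_2) = 1.632445
x_3 = 4.328099 - (1.632445)·(4.328099 - 5.880000)/(1.632445 - (17.474400)) = 4.168183; f(x_3) = 0.273748

4.1682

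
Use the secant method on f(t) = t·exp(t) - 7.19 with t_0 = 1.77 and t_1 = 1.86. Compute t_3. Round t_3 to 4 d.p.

f(t_0) = 3.201410, f(t_1) = 4.758150
t_2 = 1.860000 - (4.758150)·(1.860000 - 1.770000)/(4.758150 - (3.201410)) = 1.584916; f(t_2) = 0.542623
t_3 = 1.584916 - (0.542623)·(1.584916 - 1.860000)/(0.542623 - (4.758150)) = 1.549508; f(t_3) = 0.106866

1.5495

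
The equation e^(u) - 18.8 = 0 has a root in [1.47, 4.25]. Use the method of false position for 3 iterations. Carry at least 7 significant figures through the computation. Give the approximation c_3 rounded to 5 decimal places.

f(1.470000) = -14.450765, f(4.250000) = 51.305412
step 1: c = 2.080941, f(c) = -10.787998 < 0 → new bracket [2.080941, 4.250000]
step 2: c = 2.457789, f(c) = -7.121037 < 0 → new bracket [2.457789, 4.250000]
step 3: c = 2.676224, f(c) = -4.269869 < 0 → new bracket [2.676224, 4.250000]

2.67622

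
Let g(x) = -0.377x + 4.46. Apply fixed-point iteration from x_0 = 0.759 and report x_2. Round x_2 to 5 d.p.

x_1 = g(0.759000) = 4.173857
x_2 = g(4.173857) = 2.886456

2.88646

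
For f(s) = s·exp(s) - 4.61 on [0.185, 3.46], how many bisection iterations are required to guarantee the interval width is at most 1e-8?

29

Initial width b − a = 3.46 − 0.185 = 3.275000.
After n steps the width is (b−a)/2^n; need (b−a)/2^n ≤ 1e-8.
So n ≥ log₂(3.275000/1e-8) = log₂(327500000.0000) ≈ 28.2869.
Hence n = 29.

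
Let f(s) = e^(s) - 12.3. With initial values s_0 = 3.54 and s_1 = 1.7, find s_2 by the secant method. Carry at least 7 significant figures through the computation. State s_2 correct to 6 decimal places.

f(s_0) = 22.166919, f(s_1) = -6.826053
s_2 = 1.700000 - (-6.826053)·(1.700000 - 3.540000)/(-6.826053 - (22.166919)) = 2.133206; f(s_2) = -3.858110

2.133206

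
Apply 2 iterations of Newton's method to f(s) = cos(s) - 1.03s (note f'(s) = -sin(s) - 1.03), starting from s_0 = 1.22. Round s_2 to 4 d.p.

0.7262

s_0 = 1.220000: f = -0.912954, f' = -1.969099 → s_1 = 1.220000 - (-0.912954)/(-1.969099) = 0.756359
s_1 = 0.756359: f = -0.051711, f' = -1.716278 → s_2 = 0.756359 - (-0.051711)/(-1.716278) = 0.726230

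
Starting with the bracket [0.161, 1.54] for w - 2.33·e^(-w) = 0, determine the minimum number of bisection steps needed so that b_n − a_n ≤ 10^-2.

Initial width b − a = 1.54 − 0.161 = 1.379000.
After n steps the width is (b−a)/2^n; need (b−a)/2^n ≤ 10^-2.
So n ≥ log₂(1.379000/10^-2) = log₂(137.9000) ≈ 7.1075.
Hence n = 8.

8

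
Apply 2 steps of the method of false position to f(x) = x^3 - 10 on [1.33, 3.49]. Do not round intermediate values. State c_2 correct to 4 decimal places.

1.9630

False-position update: c = (a·f(b) − b·f(a))/(f(b) − f(a)); replace the endpoint whose sign matches f(c).
f(1.330000) = -7.647363, f(3.490000) = 32.508549
step 1: c = 1.741354, f(c) = -4.719666 < 0 → new bracket [1.741354, 3.490000]
step 2: c = 1.963042, f(c) = -2.435356 < 0 → new bracket [1.963042, 3.490000]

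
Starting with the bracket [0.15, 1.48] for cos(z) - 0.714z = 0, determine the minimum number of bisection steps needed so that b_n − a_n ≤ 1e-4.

Initial width b − a = 1.48 − 0.15 = 1.330000.
After n steps the width is (b−a)/2^n; need (b−a)/2^n ≤ 1e-4.
So n ≥ log₂(1.330000/1e-4) = log₂(13300.0000) ≈ 13.6991.
Hence n = 14.

14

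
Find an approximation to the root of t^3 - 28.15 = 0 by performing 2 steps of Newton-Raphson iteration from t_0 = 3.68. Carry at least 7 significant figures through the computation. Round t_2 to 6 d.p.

f'(t) = 3t^2
t_0 = 3.680000: f = 21.686032, f' = 40.627200 → t_1 = 3.680000 - (21.686032)/(40.627200) = 3.146219
t_1 = 3.146219: f = 2.993456, f' = 29.696080 → t_2 = 3.146219 - (2.993456)/(29.696080) = 3.045416

3.045416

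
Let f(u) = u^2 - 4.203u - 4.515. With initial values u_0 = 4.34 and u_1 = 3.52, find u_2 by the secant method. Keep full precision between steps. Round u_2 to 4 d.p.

f(u_0) = -3.920420, f(u_1) = -6.919160
u_2 = 3.520000 - (-6.919160)·(3.520000 - 4.340000)/(-6.919160 - (-3.920420)) = 5.412032; f(u_2) = 2.028318

5.4120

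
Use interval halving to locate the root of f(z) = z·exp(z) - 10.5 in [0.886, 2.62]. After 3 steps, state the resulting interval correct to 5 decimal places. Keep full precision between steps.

f(0.886000) = -8.351088, f(2.620000) = 25.487596 (opposite signs)
step 1: m = 1.753000, f(m) = -0.381873 < 0 → root in [1.753000, 2.620000]
step 2: m = 2.186500, f(m) = 8.968584 > 0 → root in [1.753000, 2.186500]
step 3: m = 1.969750, f(m) = 3.620909 > 0 → root in [1.753000, 1.969750]

[1.75300, 1.96975]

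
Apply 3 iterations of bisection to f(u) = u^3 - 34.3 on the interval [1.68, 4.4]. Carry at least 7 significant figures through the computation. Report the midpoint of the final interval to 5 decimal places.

f(1.680000) = -29.558368, f(4.400000) = 50.884000 (opposite signs)
step 1: m = 3.040000, f(m) = -6.205536 < 0 → root in [3.040000, 4.400000]
step 2: m = 3.720000, f(m) = 17.178848 > 0 → root in [3.040000, 3.720000]
step 3: m = 3.380000, f(m) = 4.314472 > 0 → root in [3.040000, 3.380000]
Midpoint of [3.040000, 3.380000] = 3.210000

3.21000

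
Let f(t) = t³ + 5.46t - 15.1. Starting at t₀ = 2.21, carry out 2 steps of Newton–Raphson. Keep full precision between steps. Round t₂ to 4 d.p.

1.7639

f'(t) = 3t² + 5.46
t_0 = 2.210000: f = 7.760461, f' = 20.112300 → t_1 = 2.210000 - (7.760461)/(20.112300) = 1.824144
t_1 = 1.824144: f = 0.929661, f' = 15.442499 → t_2 = 1.824144 - (0.929661)/(15.442499) = 1.763942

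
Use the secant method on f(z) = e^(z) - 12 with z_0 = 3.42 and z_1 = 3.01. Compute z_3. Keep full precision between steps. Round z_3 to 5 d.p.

2.53029

f(z_0) = 18.569415, f(z_1) = 8.287400
z_2 = 3.010000 - (8.287400)·(3.010000 - 3.420000)/(8.287400 - (18.569415)) = 2.679536; f(z_2) = 2.578330
z_3 = 2.679536 - (2.578330)·(2.679536 - 3.010000)/(2.578330 - (8.287400)) = 2.530292; f(z_3) = 0.557174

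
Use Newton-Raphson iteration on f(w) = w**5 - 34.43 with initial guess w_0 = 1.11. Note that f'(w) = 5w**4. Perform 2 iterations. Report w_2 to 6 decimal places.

4.347173

Newton update: w ← w − f(w)/f'(w).
w_0 = 1.110000: f = -32.744942, f' = 7.590352 → w_1 = 1.110000 - (-32.744942)/(7.590352) = 5.424021
w_1 = 5.424021: f = 4660.260937, f' = 4327.684678 → w_2 = 5.424021 - (4660.260937)/(4327.684678) = 4.347173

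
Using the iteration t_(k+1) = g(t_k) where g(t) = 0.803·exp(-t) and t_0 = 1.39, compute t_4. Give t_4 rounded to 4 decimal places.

t_1 = g(1.390000) = 0.200007
t_2 = g(0.200007) = 0.657436
t_3 = g(0.657436) = 0.416097
t_4 = g(0.416097) = 0.529672

0.5297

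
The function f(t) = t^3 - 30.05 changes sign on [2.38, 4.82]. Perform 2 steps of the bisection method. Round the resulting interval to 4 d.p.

f(2.380000) = -16.568728, f(4.820000) = 81.930168 (opposite signs)
step 1: m = 3.600000, f(m) = 16.606000 > 0 → root in [2.380000, 3.600000]
step 2: m = 2.990000, f(m) = -3.319101 < 0 → root in [2.990000, 3.600000]

[2.9900, 3.6000]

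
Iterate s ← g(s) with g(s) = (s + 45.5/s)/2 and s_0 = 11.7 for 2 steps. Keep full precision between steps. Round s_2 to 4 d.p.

s_1 = g(11.700000) = 7.794444
s_2 = g(7.794444) = 6.815968

6.8160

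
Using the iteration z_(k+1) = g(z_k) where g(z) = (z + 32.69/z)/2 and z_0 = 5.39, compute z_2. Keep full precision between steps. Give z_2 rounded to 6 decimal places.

z_1 = g(5.390000) = 5.727468
z_2 = g(5.727468) = 5.717526

5.717526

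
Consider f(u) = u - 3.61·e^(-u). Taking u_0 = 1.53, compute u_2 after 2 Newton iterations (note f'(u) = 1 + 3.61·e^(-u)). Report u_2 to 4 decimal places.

1.1464

u_0 = 1.530000: f = 0.748306, f' = 1.781694 → u_1 = 1.530000 - (0.748306)/(1.781694) = 1.110003
u_1 = 1.110003: f = -0.079702, f' = 2.189704 → u_2 = 1.110003 - (-0.079702)/(2.189704) = 1.146401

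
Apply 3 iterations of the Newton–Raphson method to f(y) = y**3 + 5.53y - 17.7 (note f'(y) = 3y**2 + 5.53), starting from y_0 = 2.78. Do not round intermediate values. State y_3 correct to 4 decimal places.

1.9203

y_0 = 2.780000: f = 19.158352, f' = 28.715200 → y_1 = 2.780000 - (19.158352)/(28.715200) = 2.112815
y_1 = 2.112815: f = 3.415445, f' = 18.921961 → y_2 = 2.112815 - (3.415445)/(18.921961) = 1.932313
y_2 = 1.932313: f = 0.200631, f' = 16.731504 → y_3 = 1.932313 - (0.200631)/(16.731504) = 1.920322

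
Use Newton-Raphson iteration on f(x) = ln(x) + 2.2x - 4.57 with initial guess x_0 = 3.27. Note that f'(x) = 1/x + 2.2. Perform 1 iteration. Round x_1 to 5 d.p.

Newton update: x ← x − f(x)/f'(x).
x_0 = 3.270000: f = 3.808790, f' = 2.505810 → x_1 = 3.270000 - (3.808790)/(2.505810) = 1.750017

1.75002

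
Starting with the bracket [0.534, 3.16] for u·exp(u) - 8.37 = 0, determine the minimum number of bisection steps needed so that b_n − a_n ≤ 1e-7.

25

Initial width b − a = 3.16 − 0.534 = 2.626000.
After n steps the width is (b−a)/2^n; need (b−a)/2^n ≤ 1e-7.
So n ≥ log₂(2.626000/1e-7) = log₂(26260000.0000) ≈ 24.6464.
Hence n = 25.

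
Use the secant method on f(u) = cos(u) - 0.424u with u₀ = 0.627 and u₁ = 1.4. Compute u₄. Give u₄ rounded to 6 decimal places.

Secant update: u_(k+1) = u_k − f(u_k)·(u_k − u_(k-1))/(f(u_k) − f(u_(k-1))).
f(u_0) = 0.543943, f(u_1) = -0.423633
u_2 = 1.400000 - (-0.423633)·(1.400000 - 0.627000)/(-0.423633 - (0.543943)) = 1.061558; f(u_2) = 0.037411
u_3 = 1.061558 - (0.037411)·(1.061558 - 1.400000)/(0.037411 - (-0.423633)) = 1.089021; f(u_3) = 0.001608
u_4 = 1.089021 - (0.001608)·(1.089021 - 1.061558)/(0.001608 - (0.037411)) = 1.090255; f(u_4) = -0.000008

1.090255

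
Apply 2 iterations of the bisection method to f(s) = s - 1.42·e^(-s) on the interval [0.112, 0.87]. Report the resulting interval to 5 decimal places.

[0.68050, 0.87000]

f(0.112000) = -1.157543, f(0.870000) = 0.275089 (opposite signs)
step 1: m = 0.491000, f(m) = -0.378060 < 0 → root in [0.491000, 0.870000]
step 2: m = 0.680500, f(m) = -0.038537 < 0 → root in [0.680500, 0.870000]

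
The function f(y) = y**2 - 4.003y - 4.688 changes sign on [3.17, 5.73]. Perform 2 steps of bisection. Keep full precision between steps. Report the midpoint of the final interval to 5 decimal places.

f(3.170000) = -7.328610, f(5.730000) = 5.207710 (opposite signs)
step 1: m = 4.450000, f(m) = -2.698850 < 0 → root in [4.450000, 5.730000]
step 2: m = 5.090000, f(m) = 0.844830 > 0 → root in [4.450000, 5.090000]
Midpoint of [4.450000, 5.090000] = 4.770000

4.77000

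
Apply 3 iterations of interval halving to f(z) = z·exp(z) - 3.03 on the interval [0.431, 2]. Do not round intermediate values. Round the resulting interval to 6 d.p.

f(0.431000) = -2.366779, f(2.000000) = 11.748112 (opposite signs)
step 1: m = 1.215500, f(m) = 1.068641 > 0 → root in [0.431000, 1.215500]
step 2: m = 0.823250, f(m) = -1.154726 < 0 → root in [0.823250, 1.215500]
step 3: m = 1.019375, f(m) = -0.204841 < 0 → root in [1.019375, 1.215500]

[1.019375, 1.215500]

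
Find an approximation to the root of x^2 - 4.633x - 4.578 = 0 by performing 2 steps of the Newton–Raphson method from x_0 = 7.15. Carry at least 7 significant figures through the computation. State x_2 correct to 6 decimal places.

f'(x) = 2x - 4.633
x_0 = 7.150000: f = 13.418550, f' = 9.667000 → x_1 = 7.150000 - (13.418550)/(9.667000) = 5.761922
x_1 = 5.761922: f = 1.926761, f' = 6.890844 → x_2 = 5.761922 - (1.926761)/(6.890844) = 5.482310

5.482310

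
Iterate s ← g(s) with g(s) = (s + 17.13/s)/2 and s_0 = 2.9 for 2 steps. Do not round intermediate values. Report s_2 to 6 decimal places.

4.146791

s_1 = g(2.900000) = 4.403448
s_2 = g(4.403448) = 4.146791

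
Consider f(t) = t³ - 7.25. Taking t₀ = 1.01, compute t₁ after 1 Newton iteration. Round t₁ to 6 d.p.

3.042382

Newton update: t ← t − f(t)/f'(t).
f'(t) = 3t²
t_0 = 1.010000: f = -6.219699, f' = 3.060300 → t_1 = 1.010000 - (-6.219699)/(3.060300) = 3.042382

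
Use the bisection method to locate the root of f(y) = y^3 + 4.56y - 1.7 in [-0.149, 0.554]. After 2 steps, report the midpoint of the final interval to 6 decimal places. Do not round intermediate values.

0.290375

f(-0.149000) = -2.382748, f(0.554000) = 0.996271 (opposite signs)
step 1: m = 0.202500, f(m) = -0.768296 < 0 → root in [0.202500, 0.554000]
step 2: m = 0.378250, f(m) = 0.078937 > 0 → root in [0.202500, 0.378250]
Midpoint of [0.202500, 0.378250] = 0.290375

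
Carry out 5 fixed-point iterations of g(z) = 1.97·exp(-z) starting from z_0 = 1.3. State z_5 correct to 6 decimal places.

z_1 = g(1.300000) = 0.536888
z_2 = g(0.536888) = 1.151593
z_3 = g(1.151593) = 0.622782
z_4 = g(0.622782) = 1.056807
z_5 = g(1.056807) = 0.684701

0.684701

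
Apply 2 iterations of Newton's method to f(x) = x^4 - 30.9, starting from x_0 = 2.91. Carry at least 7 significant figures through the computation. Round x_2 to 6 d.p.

f'(x) = 4x^3
x_0 = 2.910000: f = 40.808718, f' = 98.568684 → x_1 = 2.910000 - (40.808718)/(98.568684) = 2.495987
x_1 = 2.495987: f = 7.912290, f' = 62.199507 → x_2 = 2.495987 - (7.912290)/(62.199507) = 2.368779

2.368779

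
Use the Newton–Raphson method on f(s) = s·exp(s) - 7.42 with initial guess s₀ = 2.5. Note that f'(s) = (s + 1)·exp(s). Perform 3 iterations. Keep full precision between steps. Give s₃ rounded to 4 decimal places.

Newton update: s ← s − f(s)/f'(s).
s_0 = 2.500000: f = 23.036235, f' = 42.638729 → s_1 = 2.500000 - (23.036235)/(42.638729) = 1.959734
s_1 = 1.959734: f = 6.489102, f' = 21.006545 → s_2 = 1.959734 - (6.489102)/(21.006545) = 1.650826
s_2 = 1.650826: f = 1.182919, f' = 13.814201 → s_3 = 1.650826 - (1.182919)/(13.814201) = 1.565195

1.5652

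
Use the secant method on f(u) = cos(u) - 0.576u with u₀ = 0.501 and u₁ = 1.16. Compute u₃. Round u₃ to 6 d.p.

f(u_0) = 0.588527, f(u_1) = -0.268820
u_2 = 1.160000 - (-0.268820)·(1.160000 - 0.501000)/(-0.268820 - (0.588527)) = 0.953371; f(u_2) = 0.029796
u_3 = 0.953371 - (0.029796)·(0.953371 - 1.160000)/(0.029796 - (-0.268820)) = 0.973989; f(u_3) = 0.000988

0.973989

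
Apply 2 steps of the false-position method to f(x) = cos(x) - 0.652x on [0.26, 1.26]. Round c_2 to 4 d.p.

f(0.260000) = 0.796870, f(1.260000) = -0.515703
step 1: c = 0.867105, f(c) = 0.081684 > 0 → new bracket [0.867105, 1.260000]
step 2: c = 0.920828, f(c) = 0.004782 > 0 → new bracket [0.920828, 1.260000]

0.9208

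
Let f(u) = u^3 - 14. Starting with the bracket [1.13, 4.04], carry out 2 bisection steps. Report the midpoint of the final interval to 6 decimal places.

2.221250

f(1.130000) = -12.557103, f(4.040000) = 51.939264 (opposite signs)
step 1: m = 2.585000, f(m) = 3.273552 > 0 → root in [1.130000, 2.585000]
step 2: m = 1.857500, f(m) = -7.591056 < 0 → root in [1.857500, 2.585000]
Midpoint of [1.857500, 2.585000] = 2.221250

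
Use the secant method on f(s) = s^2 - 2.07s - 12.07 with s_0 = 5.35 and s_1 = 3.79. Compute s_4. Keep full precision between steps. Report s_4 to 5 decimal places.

4.65994

f(s_0) = 5.478000, f(s_1) = -5.551200
s_2 = 3.790000 - (-5.551200)·(3.790000 - 5.350000)/(-5.551200 - (5.478000)) = 4.575177; f(s_2) = -0.608373
s_3 = 4.575177 - (-0.608373)·(4.575177 - 3.790000)/(-0.608373 - (-5.551200)) = 4.671818; f(s_3) = 0.085220
s_4 = 4.671818 - (0.085220)·(4.671818 - 4.575177)/(0.085220 - (-0.608373)) = 4.659944; f(s_4) = -0.001007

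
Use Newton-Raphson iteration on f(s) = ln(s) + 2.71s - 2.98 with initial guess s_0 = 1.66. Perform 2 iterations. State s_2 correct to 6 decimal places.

1.073394

f'(s) = 1/s + 2.71
s_0 = 1.660000: f = 2.025418, f' = 3.312410 → s_1 = 1.660000 - (2.025418)/(3.312410) = 1.048536
s_1 = 1.048536: f = -0.091071, f' = 3.663710 → s_2 = 1.048536 - (-0.091071)/(3.663710) = 1.073394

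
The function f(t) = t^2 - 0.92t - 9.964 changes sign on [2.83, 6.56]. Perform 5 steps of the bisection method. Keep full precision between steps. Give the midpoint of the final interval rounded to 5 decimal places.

f(2.830000) = -4.558700, f(6.560000) = 27.034400 (opposite signs)
step 1: m = 4.695000, f(m) = 7.759625 > 0 → root in [2.830000, 4.695000]
step 2: m = 3.762500, f(m) = 0.730906 > 0 → root in [2.830000, 3.762500]
step 3: m = 3.296250, f(m) = -2.131286 < 0 → root in [3.296250, 3.762500]
step 4: m = 3.529375, f(m) = -0.754537 < 0 → root in [3.529375, 3.762500]
step 5: m = 3.645938, f(m) = -0.025402 < 0 → root in [3.645938, 3.762500]
Midpoint of [3.645938, 3.762500] = 3.704219

3.70422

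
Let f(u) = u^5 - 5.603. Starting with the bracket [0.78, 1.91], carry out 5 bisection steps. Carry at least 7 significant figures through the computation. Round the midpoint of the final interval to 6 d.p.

f(0.780000) = -5.314283, f(1.910000) = 19.816490 (opposite signs)
step 1: m = 1.345000, f(m) = -1.201391 < 0 → root in [1.345000, 1.910000]
step 2: m = 1.627500, f(m) = 5.815393 > 0 → root in [1.345000, 1.627500]
step 3: m = 1.486250, f(m) = 1.649026 > 0 → root in [1.345000, 1.486250]
step 4: m = 1.415625, f(m) = 0.082139 > 0 → root in [1.345000, 1.415625]
step 5: m = 1.380313, f(m) = -0.592430 < 0 → root in [1.380313, 1.415625]
Midpoint of [1.380313, 1.415625] = 1.397969

1.397969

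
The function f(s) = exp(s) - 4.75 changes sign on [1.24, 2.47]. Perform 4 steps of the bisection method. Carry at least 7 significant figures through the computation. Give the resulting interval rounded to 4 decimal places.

f(1.240000) = -1.294387, f(2.470000) = 7.072447 (opposite signs)
step 1: m = 1.855000, f(m) = 1.641698 > 0 → root in [1.240000, 1.855000]
step 2: m = 1.547500, f(m) = -0.050294 < 0 → root in [1.547500, 1.855000]
step 3: m = 1.701250, f(m) = 0.730794 > 0 → root in [1.547500, 1.701250]
step 4: m = 1.624375, f(m) = 0.325246 > 0 → root in [1.547500, 1.624375]

[1.5475, 1.6244]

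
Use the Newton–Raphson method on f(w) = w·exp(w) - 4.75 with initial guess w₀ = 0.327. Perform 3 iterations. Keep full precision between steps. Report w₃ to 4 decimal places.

Newton update: w ← w − f(w)/f'(w).
f'(w) = (w + 1)·exp(w)
w_0 = 0.327000: f = -4.296516, f' = 1.840286 → w_1 = 0.327000 - (-4.296516)/(1.840286) = 2.661701
w_1 = 2.661701: f = 33.367212, f' = 52.437835 → w_2 = 2.661701 - (33.367212)/(52.437835) = 2.025381
w_2 = 2.025381: f = 10.600364, f' = 22.929364 → w_3 = 2.025381 - (10.600364)/(22.929364) = 1.563076

1.5631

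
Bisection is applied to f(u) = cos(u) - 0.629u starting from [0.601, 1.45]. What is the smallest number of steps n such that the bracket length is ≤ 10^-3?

10

Initial width b − a = 1.45 − 0.601 = 0.849000.
After n steps the width is (b−a)/2^n; need (b−a)/2^n ≤ 10^-3.
So n ≥ log₂(0.849000/10^-3) = log₂(849.0000) ≈ 9.7296.
Hence n = 10.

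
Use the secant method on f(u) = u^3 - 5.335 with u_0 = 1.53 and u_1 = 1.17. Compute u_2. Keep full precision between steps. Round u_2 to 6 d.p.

1.848810

f(u_0) = -1.753423, f(u_1) = -3.733387
u_2 = 1.170000 - (-3.733387)·(1.170000 - 1.530000)/(-3.733387 - (-1.753423)) = 1.848810; f(u_2) = 0.984414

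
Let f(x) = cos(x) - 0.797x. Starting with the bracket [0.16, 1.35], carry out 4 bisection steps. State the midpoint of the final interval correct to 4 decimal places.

f(0.160000) = 0.859707, f(1.350000) = -0.856943 (opposite signs)
step 1: m = 0.755000, f(m) = 0.126537 > 0 → root in [0.755000, 1.350000]
step 2: m = 1.052500, f(m) = -0.343442 < 0 → root in [0.755000, 1.052500]
step 3: m = 0.903750, f(m) = -0.101621 < 0 → root in [0.755000, 0.903750]
step 4: m = 0.829375, f(m) = 0.014325 > 0 → root in [0.829375, 0.903750]
Midpoint of [0.829375, 0.903750] = 0.866563

0.8666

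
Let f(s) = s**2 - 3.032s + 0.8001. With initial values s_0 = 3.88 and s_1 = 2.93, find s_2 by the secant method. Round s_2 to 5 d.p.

Secant update: s_(k+1) = s_k − f(s_k)·(s_k − s_(k-1))/(f(s_k) − f(s_(k-1))).
f(s_0) = 4.090340, f(s_1) = 0.501240
s_2 = 2.930000 - (0.501240)·(2.930000 - 3.880000)/(0.501240 - (4.090340)) = 2.797327; f(s_2) = 0.143642

2.79733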